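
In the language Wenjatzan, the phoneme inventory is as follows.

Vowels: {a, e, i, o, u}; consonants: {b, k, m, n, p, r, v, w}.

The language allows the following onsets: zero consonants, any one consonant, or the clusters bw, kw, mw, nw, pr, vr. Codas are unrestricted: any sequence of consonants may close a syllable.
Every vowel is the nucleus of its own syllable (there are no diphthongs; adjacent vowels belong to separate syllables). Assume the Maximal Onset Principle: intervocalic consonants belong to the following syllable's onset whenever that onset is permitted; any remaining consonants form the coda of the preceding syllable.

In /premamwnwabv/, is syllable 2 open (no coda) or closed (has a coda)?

closed

Nuclei (vowels): e, a, a → 3 syllables.
/e…a/ gap (V1→V2): just /m/ — single C goes to the following onset.
/a…a/ gap (V2→V3): /mwnw/ splits as /mw/ + /nw/ (/nw/ is the longest suffix that is a licit onset).
Syllabification: pre.mamw.nwabv.
Syllable 2 is /mamw/ with coda /mw/, so it is closed.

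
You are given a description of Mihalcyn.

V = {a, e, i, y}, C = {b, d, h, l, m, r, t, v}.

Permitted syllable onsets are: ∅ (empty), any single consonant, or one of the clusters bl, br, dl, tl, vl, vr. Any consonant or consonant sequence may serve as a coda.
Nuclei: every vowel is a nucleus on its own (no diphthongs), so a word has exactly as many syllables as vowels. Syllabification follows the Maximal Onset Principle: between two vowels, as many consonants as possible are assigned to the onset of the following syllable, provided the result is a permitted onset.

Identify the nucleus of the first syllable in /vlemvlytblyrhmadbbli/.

e

Vowels present: e, y, y, a, i; each is a nucleus, giving 5 syllables.
The first nucleus (vowel 1 from the left) is /e/.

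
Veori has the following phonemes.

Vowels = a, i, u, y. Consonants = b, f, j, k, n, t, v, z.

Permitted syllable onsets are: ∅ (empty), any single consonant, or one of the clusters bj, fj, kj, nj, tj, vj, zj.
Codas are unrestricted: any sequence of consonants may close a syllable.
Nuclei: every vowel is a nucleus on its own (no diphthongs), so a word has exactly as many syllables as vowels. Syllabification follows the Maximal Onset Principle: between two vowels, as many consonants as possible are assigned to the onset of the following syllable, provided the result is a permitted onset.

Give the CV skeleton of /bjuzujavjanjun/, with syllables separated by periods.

CCV.CV.CV.CCV.CCVC

The vowels are u, u, a, a, u — 5 nuclei, so 5 syllables.
/u…u/ gap (V1→V2): /z/ is a single consonant, so it becomes the next onset.
/u…a/ gap (V2→V3): /j/ is a single consonant, so it becomes the next onset.
/a…a/ gap (V3→V4): cluster /vj/ — /vj/ is itself a permitted onset, so the whole cluster goes right; preceding coda = ∅.
/a…u/ gap (V4→V5): cluster /nj/ — /nj/ is itself a permitted onset, so the whole cluster goes right; preceding coda = ∅.
Putting it together: bju.zu.ja.vja.njun.
Mapping each syllable to C/V: /bju/ → CCV, /zu/ → CV, /ja/ → CV, /vja/ → CCV, /njun/ → CCVC.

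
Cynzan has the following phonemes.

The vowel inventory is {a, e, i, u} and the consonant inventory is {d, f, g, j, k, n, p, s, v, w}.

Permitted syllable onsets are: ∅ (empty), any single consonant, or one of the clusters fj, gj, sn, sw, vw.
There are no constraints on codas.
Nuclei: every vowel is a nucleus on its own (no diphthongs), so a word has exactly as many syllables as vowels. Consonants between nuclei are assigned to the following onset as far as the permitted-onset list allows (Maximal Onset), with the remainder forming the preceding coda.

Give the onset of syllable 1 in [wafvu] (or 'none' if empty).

w

Nuclei (vowels): a, u → 2 syllables.
σ1/σ2 boundary: cluster /fv/ — the longest permitted-onset suffix is /v/; onset = /v/, preceding coda = /f/.
Putting it together: waf.vu.
Syllable 1 is /waf/: onset /w/, nucleus /a/, coda /f/.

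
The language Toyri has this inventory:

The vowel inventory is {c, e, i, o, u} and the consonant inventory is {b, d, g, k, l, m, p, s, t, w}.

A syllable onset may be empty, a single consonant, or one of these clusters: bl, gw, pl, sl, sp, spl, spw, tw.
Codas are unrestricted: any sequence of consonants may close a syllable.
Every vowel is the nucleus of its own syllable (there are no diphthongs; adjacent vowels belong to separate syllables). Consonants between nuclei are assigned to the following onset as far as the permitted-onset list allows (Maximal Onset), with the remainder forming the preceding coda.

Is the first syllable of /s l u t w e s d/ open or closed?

open

Vowels present: u, e; each is a nucleus, giving 2 syllables.
Between /u/ (V1) and /e/ (V2): /tw/ is a licit onset in full, so it all attaches to the next syllable.
Result: slu.twesd.
Syllable 1 is /slu/; it ends in its nucleus with no coda, so it is open.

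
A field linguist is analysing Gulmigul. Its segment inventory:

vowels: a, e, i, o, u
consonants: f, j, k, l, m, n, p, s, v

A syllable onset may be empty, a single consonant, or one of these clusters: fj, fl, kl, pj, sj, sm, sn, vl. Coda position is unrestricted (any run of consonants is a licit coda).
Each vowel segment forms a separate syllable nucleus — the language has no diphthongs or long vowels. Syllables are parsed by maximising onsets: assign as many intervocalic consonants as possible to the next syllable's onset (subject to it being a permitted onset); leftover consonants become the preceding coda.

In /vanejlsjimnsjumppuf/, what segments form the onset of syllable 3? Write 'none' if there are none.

sj

Vowels present: a, e, i, u, u; each is a nucleus, giving 5 syllables.
Between /a/ (V1) and /e/ (V2): /n/ is a single consonant, so it becomes the next onset.
Between /e/ (V2) and /i/ (V3): /jlsj/ splits as /jl/ + /sj/ (/sj/ is the longest suffix that is a licit onset).
Between /i/ (V3) and /u/ (V4): /mnsj/; trying suffixes from longest down, /sj/ is the first permitted one, so coda /mn/ | onset /sj/.
Between /u/ (V4) and /u/ (V5): /mpp/ — longest licit onset from the right is /p/, leaving /mp/ as coda.
So the parse is va.nejl.sjimn.sjump.puf.
Syllable 3 is /sjimn/: onset /sj/, nucleus /i/, coda /mn/.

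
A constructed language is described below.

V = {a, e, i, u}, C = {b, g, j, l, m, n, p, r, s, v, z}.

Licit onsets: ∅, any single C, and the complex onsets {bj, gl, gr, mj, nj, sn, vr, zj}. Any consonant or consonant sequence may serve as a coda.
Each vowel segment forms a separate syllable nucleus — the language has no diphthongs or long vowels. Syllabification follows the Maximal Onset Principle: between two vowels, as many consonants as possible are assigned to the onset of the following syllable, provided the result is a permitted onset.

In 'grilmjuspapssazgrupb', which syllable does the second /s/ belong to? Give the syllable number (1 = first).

3

The vowels are i, u, a, a, u — 5 nuclei, so 5 syllables.
σ1/σ2 boundary: /lmj/ splits as /l/ + /mj/ (/mj/ is the longest suffix that is a licit onset).
σ2/σ3 boundary: /sp/ splits as /s/ + /p/ (/p/ is the longest suffix that is a licit onset).
σ3/σ4 boundary: /pss/ splits as /ps/ + /s/ (/s/ is the longest suffix that is a licit onset).
σ4/σ5 boundary: /zgr/; trying suffixes from longest down, /gr/ is the first permitted one, so coda /z/ | onset /gr/.
Result: gril.mjus.paps.saz.grupb.
The second /s/ is in the coda of syllable 3 (/paps/).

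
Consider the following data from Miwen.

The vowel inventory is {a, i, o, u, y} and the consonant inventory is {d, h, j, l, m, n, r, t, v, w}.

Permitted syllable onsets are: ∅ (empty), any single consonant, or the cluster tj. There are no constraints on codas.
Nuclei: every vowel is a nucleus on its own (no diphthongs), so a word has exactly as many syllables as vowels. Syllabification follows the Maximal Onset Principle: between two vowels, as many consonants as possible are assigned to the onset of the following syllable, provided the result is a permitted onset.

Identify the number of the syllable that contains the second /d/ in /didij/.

2

Vowels present: i, i; each is a nucleus, giving 2 syllables.
Between /i/ (V1) and /i/ (V2): /d/ → onset of the next syllable (single consonants are always licit onsets).
Syllabification: di.dij.
The second /d/ is in the onset of syllable 2 (/dij/).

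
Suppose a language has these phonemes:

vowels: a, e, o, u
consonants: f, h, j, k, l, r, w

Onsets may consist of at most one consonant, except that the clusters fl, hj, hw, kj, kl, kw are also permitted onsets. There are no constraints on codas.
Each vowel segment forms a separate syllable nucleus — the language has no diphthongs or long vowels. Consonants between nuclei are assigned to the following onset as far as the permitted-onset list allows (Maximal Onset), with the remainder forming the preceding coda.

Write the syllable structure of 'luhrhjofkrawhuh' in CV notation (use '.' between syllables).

The vowels are u, o, a, u — 4 nuclei, so 4 syllables.
V1 /u/ – V2 /o/: /hrhj/; trying suffixes from longest down, /hj/ is the first permitted one, so coda /hr/ | onset /hj/.
V2 /o/ – V3 /a/: cluster /fkr/ — the longest permitted-onset suffix is /r/; onset = /r/, preceding coda = /fk/.
V3 /a/ – V4 /u/: /wh/ — longest licit onset from the right is /h/, leaving /w/ as coda.
Result: luhr.hjofk.raw.huh.
Mapping each syllable to C/V: /luhr/ → CVCC, /hjofk/ → CCVCC, /raw/ → CVC, /huh/ → CVC.

CVCC.CCVCC.CVC.CVC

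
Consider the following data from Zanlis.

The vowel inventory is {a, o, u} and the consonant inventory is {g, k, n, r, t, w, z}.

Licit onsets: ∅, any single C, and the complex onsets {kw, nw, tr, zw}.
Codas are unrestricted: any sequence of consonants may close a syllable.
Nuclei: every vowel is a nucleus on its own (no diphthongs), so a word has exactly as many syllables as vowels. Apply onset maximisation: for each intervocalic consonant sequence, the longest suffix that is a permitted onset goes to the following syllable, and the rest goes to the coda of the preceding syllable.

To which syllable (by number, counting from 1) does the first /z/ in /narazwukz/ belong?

The vowels are a, a, u — 3 nuclei, so 3 syllables.
/a…a/ gap (V1→V2): just /r/ — single C goes to the following onset.
/a…u/ gap (V2→V3): /zw/ is a licit onset in full, so it all attaches to the next syllable.
So the parse is na.ra.zwukz.
The first /z/ is in the onset of syllable 3 (/zwukz/).

3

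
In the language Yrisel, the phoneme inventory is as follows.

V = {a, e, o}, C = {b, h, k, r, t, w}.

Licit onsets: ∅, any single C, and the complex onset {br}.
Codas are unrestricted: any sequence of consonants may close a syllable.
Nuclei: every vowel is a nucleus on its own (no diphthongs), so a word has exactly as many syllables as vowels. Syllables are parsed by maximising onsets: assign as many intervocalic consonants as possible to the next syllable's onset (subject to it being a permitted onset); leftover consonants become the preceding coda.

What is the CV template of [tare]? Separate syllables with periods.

Nuclei (vowels): a, e → 2 syllables.
V1 /a/ – V2 /e/: /r/ → onset of the next syllable (single consonants are always licit onsets).
Result: ta.re.
Mapping each syllable to C/V: /ta/ → CV, /re/ → CV.

CV.CV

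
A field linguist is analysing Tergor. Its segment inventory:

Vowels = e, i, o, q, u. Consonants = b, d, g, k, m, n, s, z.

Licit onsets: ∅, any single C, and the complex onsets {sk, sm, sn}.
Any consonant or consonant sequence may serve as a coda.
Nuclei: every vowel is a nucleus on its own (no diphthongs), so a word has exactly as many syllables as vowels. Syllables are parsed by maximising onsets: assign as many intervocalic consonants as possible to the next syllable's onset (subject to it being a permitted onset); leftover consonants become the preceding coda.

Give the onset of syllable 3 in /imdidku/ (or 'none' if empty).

Vowels present: i, i, u; each is a nucleus, giving 3 syllables.
Between /i/ (V1) and /i/ (V2): /md/ — longest licit onset from the right is /d/, leaving /m/ as coda.
Between /i/ (V2) and /u/ (V3): /dk/ — longest licit onset from the right is /k/, leaving /d/ as coda.
Result: im.did.ku.
Syllable 3 is /ku/: onset /k/, nucleus /u/, coda ∅.

k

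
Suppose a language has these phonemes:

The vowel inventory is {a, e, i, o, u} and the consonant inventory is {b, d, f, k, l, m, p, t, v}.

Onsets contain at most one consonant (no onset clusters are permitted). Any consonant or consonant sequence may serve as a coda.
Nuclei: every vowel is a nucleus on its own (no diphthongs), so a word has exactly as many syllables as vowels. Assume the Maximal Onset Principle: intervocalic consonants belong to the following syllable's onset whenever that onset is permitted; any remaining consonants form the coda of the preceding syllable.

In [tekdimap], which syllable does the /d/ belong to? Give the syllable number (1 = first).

The vowels are e, i, a — 3 nuclei, so 3 syllables.
Between /e/ (V1) and /i/ (V2): /kd/; trying suffixes from longest down, /d/ is the first permitted one, so coda /k/ | onset /d/.
Between /i/ (V2) and /a/ (V3): just /m/ — single C goes to the following onset.
So the parse is tek.di.map.
The /d/ is in the onset of syllable 2 (/di/).

2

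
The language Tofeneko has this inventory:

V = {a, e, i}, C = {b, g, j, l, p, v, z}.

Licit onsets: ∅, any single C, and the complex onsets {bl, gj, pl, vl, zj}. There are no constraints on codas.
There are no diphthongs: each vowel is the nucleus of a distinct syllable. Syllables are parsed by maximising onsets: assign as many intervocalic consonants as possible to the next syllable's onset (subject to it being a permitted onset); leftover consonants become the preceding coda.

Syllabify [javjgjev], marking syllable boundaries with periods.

Vowels present: a, e; each is a nucleus, giving 2 syllables.
V1 /a/ – V2 /e/: cluster /vjgj/ — the longest permitted-onset suffix is /gj/; onset = /gj/, preceding coda = /vj/.

javj.gjev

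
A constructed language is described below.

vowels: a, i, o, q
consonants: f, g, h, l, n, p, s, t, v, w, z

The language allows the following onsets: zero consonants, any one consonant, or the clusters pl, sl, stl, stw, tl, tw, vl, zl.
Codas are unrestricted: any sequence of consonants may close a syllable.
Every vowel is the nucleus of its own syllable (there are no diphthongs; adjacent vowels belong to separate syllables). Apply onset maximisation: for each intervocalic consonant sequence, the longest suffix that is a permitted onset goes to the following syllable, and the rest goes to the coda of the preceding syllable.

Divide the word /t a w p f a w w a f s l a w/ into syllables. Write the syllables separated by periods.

tawp.faw.waf.slaw

Vowels present: a, a, a, a; each is a nucleus, giving 4 syllables.
σ1/σ2 boundary: /wpf/ splits as /wp/ + /f/ (/f/ is the longest suffix that is a licit onset).
σ2/σ3 boundary: /ww/ splits as /w/ + /w/ (/w/ is the longest suffix that is a licit onset).
σ3/σ4 boundary: /fsl/; trying suffixes from longest down, /sl/ is the first permitted one, so coda /f/ | onset /sl/.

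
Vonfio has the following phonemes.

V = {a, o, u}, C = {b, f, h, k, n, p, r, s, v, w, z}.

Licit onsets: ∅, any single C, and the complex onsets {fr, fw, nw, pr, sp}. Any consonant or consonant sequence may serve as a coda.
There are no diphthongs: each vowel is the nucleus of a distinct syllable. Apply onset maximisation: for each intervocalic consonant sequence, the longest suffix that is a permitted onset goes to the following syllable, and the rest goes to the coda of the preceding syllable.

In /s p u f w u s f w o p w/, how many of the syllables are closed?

2

The vowels are u, u, o — 3 nuclei, so 3 syllables.
V1 /u/ – V2 /u/: cluster /fw/ — /fw/ is itself a permitted onset, so the whole cluster goes right; preceding coda = ∅.
V2 /u/ – V3 /o/: /sfw/; trying suffixes from longest down, /fw/ is the first permitted one, so coda /s/ | onset /fw/.
Putting it together: spu.fwus.fwopw.
Classifying each syllable: /spu/ (open), /fwus/ (closed), /fwopw/ (closed).
Closed syllables: 2.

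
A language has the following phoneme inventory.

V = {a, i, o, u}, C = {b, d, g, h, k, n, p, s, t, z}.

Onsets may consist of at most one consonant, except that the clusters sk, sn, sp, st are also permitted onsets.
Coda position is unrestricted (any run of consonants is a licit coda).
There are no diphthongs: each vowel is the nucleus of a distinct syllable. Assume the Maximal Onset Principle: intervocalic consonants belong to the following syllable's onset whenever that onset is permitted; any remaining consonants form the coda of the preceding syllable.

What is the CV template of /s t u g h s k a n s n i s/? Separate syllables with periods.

Nuclei (vowels): u, a, i → 3 syllables.
σ1/σ2 boundary: cluster /ghsk/ — the longest permitted-onset suffix is /sk/; onset = /sk/, preceding coda = /gh/.
σ2/σ3 boundary: /nsn/ — longest licit onset from the right is /sn/, leaving /n/ as coda.
So the parse is stugh.skan.snis.
Mapping each syllable to C/V: /stugh/ → CCVCC, /skan/ → CCVC, /snis/ → CCVC.

CCVCC.CCVC.CCVC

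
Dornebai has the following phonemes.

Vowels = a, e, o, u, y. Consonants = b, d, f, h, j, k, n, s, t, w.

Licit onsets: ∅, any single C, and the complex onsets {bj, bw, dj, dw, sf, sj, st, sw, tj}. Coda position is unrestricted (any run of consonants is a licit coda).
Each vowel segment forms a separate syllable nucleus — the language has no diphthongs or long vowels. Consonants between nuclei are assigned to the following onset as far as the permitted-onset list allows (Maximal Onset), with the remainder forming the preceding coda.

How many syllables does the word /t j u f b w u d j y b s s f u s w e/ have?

The vowels are u, u, y, u, e — 5 nuclei, so 5 syllables.

5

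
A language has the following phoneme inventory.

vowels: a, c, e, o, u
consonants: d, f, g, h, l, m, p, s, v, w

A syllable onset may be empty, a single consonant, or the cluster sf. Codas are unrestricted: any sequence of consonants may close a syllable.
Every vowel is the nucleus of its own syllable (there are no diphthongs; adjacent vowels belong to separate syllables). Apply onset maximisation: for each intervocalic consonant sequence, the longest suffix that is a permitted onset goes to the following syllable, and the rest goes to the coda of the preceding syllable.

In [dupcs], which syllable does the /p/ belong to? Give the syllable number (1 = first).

Nuclei (vowels): u, c → 2 syllables.
σ1/σ2 boundary: just /p/ — single C goes to the following onset.
So the parse is du.pcs.
The /p/ is in the onset of syllable 2 (/pcs/).

2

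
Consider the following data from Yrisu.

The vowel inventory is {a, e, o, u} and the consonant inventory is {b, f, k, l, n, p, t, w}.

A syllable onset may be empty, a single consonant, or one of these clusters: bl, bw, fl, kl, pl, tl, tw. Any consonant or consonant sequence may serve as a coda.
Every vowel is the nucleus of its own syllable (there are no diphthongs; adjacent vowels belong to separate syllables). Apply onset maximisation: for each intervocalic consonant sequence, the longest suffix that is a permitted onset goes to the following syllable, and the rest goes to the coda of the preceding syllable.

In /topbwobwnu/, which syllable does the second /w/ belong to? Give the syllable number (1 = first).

2

The vowels are o, o, u — 3 nuclei, so 3 syllables.
σ1/σ2 boundary: /pbw/; trying suffixes from longest down, /bw/ is the first permitted one, so coda /p/ | onset /bw/.
σ2/σ3 boundary: /bwn/; trying suffixes from longest down, /n/ is the first permitted one, so coda /bw/ | onset /n/.
Syllabification: top.bwobw.nu.
The second /w/ is in the coda of syllable 2 (/bwobw/).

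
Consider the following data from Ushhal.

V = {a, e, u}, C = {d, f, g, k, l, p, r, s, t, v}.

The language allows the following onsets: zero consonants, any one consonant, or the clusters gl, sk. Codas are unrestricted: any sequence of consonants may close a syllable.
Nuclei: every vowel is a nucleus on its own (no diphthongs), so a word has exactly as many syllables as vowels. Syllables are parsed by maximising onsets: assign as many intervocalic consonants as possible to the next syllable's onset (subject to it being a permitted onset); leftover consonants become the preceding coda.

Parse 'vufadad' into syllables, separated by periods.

Vowels present: u, a, a; each is a nucleus, giving 3 syllables.
σ1/σ2 boundary: /f/ → onset of the next syllable (single consonants are always licit onsets).
σ2/σ3 boundary: /d/ → onset of the next syllable (single consonants are always licit onsets).

vu.fa.dad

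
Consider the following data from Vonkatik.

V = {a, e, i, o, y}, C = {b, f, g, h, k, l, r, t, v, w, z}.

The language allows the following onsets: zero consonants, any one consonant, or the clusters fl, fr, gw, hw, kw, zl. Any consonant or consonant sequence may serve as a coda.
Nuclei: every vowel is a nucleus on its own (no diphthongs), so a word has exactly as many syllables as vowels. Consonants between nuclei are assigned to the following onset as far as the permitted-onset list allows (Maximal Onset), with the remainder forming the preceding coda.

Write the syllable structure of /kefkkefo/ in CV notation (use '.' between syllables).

CVCC.CV.CV

Nuclei (vowels): e, e, o → 3 syllables.
Between /e/ (V1) and /e/ (V2): /fkk/; trying suffixes from longest down, /k/ is the first permitted one, so coda /fk/ | onset /k/.
Between /e/ (V2) and /o/ (V3): /f/ → onset of the next syllable (single consonants are always licit onsets).
Result: kefk.ke.fo.
Mapping each syllable to C/V: /kefk/ → CVCC, /ke/ → CV, /fo/ → CV.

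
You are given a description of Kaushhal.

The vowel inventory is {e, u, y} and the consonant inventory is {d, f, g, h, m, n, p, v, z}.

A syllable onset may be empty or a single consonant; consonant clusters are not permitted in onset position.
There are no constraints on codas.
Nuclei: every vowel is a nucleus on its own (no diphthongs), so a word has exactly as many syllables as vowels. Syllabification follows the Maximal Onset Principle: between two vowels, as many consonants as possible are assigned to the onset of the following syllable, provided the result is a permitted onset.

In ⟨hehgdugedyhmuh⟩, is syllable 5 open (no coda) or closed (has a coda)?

closed

The vowels are e, u, e, y, u — 5 nuclei, so 5 syllables.
V1 /e/ – V2 /u/: /hgd/ splits as /hg/ + /d/ (/d/ is the longest suffix that is a licit onset).
V2 /u/ – V3 /e/: /g/ is a single consonant, so it becomes the next onset.
V3 /e/ – V4 /y/: just /d/ — single C goes to the following onset.
V4 /y/ – V5 /u/: cluster /hm/ — the longest permitted-onset suffix is /m/; onset = /m/, preceding coda = /h/.
Syllabification: hehg.du.ge.dyh.muh.
Syllable 5 is /muh/ with coda /h/, so it is closed.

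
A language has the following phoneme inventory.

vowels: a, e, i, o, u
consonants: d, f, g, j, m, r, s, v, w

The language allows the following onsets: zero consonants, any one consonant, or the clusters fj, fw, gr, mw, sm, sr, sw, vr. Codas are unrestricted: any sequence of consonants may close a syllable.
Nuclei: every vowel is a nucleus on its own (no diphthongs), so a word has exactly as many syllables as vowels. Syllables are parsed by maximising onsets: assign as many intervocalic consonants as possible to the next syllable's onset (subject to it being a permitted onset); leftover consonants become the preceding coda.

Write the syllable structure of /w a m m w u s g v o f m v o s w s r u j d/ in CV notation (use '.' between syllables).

The vowels are a, u, o, o, u — 5 nuclei, so 5 syllables.
/a…u/ gap (V1→V2): /mmw/ splits as /m/ + /mw/ (/mw/ is the longest suffix that is a licit onset).
/u…o/ gap (V2→V3): /sgv/ — longest licit onset from the right is /v/, leaving /sg/ as coda.
/o…o/ gap (V3→V4): /fmv/ — longest licit onset from the right is /v/, leaving /fm/ as coda.
/o…u/ gap (V4→V5): /swsr/ — longest licit onset from the right is /sr/, leaving /sw/ as coda.
So the parse is wam.mwusg.vofm.vosw.srujd.
Mapping each syllable to C/V: /wam/ → CVC, /mwusg/ → CCVCC, /vofm/ → CVCC, /vosw/ → CVCC, /srujd/ → CCVCC.

CVC.CCVCC.CVCC.CVCC.CCVCC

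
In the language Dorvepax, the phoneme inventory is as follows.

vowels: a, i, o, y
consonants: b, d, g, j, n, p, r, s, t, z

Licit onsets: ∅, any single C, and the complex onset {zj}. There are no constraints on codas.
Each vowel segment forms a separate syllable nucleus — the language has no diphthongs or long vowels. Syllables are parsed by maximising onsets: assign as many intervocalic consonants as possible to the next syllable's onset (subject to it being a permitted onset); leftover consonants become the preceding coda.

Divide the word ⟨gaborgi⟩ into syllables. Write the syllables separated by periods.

ga.bor.gi

Nuclei (vowels): a, o, i → 3 syllables.
/a…o/ gap (V1→V2): /b/ is a single consonant, so it becomes the next onset.
/o…i/ gap (V2→V3): /rg/; trying suffixes from longest down, /g/ is the first permitted one, so coda /r/ | onset /g/.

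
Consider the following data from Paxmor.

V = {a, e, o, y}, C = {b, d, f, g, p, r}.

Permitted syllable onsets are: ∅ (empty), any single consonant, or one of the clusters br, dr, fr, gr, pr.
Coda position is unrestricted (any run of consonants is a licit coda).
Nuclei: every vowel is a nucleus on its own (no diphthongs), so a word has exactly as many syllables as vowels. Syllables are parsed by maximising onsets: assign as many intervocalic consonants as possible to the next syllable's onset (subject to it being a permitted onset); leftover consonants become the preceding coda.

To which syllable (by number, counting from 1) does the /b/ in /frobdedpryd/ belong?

Nuclei (vowels): o, e, y → 3 syllables.
Between /o/ (V1) and /e/ (V2): cluster /bd/ — the longest permitted-onset suffix is /d/; onset = /d/, preceding coda = /b/.
Between /e/ (V2) and /y/ (V3): /dpr/; trying suffixes from longest down, /pr/ is the first permitted one, so coda /d/ | onset /pr/.
Result: frob.ded.pryd.
The /b/ is in the coda of syllable 1 (/frob/).

1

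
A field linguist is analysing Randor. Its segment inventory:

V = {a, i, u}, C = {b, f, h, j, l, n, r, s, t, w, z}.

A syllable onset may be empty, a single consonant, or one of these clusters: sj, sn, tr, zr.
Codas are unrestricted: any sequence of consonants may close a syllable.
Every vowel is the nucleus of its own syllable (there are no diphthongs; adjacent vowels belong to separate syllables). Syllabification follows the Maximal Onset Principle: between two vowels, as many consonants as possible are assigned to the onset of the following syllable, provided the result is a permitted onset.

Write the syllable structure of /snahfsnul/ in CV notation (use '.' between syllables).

CCVCC.CCVC

Nuclei (vowels): a, u → 2 syllables.
σ1/σ2 boundary: /hfsn/ splits as /hf/ + /sn/ (/sn/ is the longest suffix that is a licit onset).
Result: snahf.snul.
Mapping each syllable to C/V: /snahf/ → CCVCC, /snul/ → CCVC.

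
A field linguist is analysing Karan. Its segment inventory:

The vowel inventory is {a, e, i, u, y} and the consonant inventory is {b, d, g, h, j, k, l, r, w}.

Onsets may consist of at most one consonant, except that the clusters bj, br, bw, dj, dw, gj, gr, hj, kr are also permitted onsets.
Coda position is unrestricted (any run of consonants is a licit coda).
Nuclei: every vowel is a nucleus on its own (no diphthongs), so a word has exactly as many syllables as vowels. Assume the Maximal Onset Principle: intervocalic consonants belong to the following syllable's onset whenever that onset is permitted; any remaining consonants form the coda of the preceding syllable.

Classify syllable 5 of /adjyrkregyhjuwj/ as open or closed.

The vowels are a, y, e, y, u — 5 nuclei, so 5 syllables.
V1 /a/ – V2 /y/: cluster /dj/ — /dj/ is itself a permitted onset, so the whole cluster goes right; preceding coda = ∅.
V2 /y/ – V3 /e/: /rkr/; trying suffixes from longest down, /kr/ is the first permitted one, so coda /r/ | onset /kr/.
V3 /e/ – V4 /y/: just /g/ — single C goes to the following onset.
V4 /y/ – V5 /u/: /hj/ — entire cluster is a permitted onset → onset /hj/, coda ∅.
Result: a.djyr.kre.gy.hjuwj.
Syllable 5 is /hjuwj/ with coda /wj/, so it is closed.

closed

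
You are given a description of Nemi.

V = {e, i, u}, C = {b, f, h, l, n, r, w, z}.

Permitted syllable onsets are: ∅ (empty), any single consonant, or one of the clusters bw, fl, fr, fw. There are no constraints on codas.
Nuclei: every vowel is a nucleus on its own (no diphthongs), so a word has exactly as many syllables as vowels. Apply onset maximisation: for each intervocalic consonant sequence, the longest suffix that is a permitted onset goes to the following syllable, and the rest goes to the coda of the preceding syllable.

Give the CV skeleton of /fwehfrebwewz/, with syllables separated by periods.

CCVC.CCV.CCVCC

Nuclei (vowels): e, e, e → 3 syllables.
/e…e/ gap (V1→V2): /hfr/; trying suffixes from longest down, /fr/ is the first permitted one, so coda /h/ | onset /fr/.
/e…e/ gap (V2→V3): /bw/ — entire cluster is a permitted onset → onset /bw/, coda ∅.
Result: fweh.fre.bwewz.
Mapping each syllable to C/V: /fweh/ → CCVC, /fre/ → CCV, /bwewz/ → CCVCC.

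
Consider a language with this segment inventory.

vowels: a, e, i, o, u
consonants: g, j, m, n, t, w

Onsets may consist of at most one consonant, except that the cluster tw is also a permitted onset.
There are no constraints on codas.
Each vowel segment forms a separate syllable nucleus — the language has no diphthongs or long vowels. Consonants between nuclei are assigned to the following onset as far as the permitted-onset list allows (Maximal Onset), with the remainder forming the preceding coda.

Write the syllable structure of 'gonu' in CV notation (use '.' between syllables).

The vowels are o, u — 2 nuclei, so 2 syllables.
σ1/σ2 boundary: /n/ is a single consonant, so it becomes the next onset.
Putting it together: go.nu.
Mapping each syllable to C/V: /go/ → CV, /nu/ → CV.

CV.CV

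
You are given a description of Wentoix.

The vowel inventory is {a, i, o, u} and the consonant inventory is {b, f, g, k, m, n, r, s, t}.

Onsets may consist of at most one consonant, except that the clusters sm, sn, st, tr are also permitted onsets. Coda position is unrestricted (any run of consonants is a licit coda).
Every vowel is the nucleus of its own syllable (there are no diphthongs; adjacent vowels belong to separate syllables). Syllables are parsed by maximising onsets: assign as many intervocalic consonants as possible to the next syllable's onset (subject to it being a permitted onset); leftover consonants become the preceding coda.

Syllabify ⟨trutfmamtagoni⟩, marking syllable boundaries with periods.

trutf.mam.ta.go.ni

Nuclei (vowels): u, a, a, o, i → 5 syllables.
/u…a/ gap (V1→V2): /tfm/ — longest licit onset from the right is /m/, leaving /tf/ as coda.
/a…a/ gap (V2→V3): /mt/ splits as /m/ + /t/ (/t/ is the longest suffix that is a licit onset).
/a…o/ gap (V3→V4): /g/ is a single consonant, so it becomes the next onset.
/o…i/ gap (V4→V5): /n/ → onset of the next syllable (single consonants are always licit onsets).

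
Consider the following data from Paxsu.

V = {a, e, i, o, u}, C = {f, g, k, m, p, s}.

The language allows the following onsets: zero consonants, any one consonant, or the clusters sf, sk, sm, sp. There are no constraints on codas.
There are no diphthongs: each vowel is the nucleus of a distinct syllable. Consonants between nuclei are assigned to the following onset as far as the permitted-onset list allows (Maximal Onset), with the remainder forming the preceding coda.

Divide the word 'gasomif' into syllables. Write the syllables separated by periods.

ga.so.mif

Nuclei (vowels): a, o, i → 3 syllables.
V1 /a/ – V2 /o/: just /s/ — single C goes to the following onset.
V2 /o/ – V3 /i/: /m/ is a single consonant, so it becomes the next onset.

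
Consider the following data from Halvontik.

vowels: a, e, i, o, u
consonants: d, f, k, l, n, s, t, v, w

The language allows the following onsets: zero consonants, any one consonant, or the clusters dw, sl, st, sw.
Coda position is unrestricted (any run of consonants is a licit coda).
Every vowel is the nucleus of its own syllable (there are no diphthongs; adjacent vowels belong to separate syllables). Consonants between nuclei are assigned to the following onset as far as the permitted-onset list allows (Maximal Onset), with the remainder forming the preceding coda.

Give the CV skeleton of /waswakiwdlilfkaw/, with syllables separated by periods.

CV.CCV.CVCC.CVCC.CVC

Nuclei (vowels): a, a, i, i, a → 5 syllables.
σ1/σ2 boundary: /sw/ is a licit onset in full, so it all attaches to the next syllable.
σ2/σ3 boundary: /k/ → onset of the next syllable (single consonants are always licit onsets).
σ3/σ4 boundary: cluster /wdl/ — the longest permitted-onset suffix is /l/; onset = /l/, preceding coda = /wd/.
σ4/σ5 boundary: /lfk/; trying suffixes from longest down, /k/ is the first permitted one, so coda /lf/ | onset /k/.
Putting it together: wa.swa.kiwd.lilf.kaw.
Mapping each syllable to C/V: /wa/ → CV, /swa/ → CCV, /kiwd/ → CVCC, /lilf/ → CVCC, /kaw/ → CVC.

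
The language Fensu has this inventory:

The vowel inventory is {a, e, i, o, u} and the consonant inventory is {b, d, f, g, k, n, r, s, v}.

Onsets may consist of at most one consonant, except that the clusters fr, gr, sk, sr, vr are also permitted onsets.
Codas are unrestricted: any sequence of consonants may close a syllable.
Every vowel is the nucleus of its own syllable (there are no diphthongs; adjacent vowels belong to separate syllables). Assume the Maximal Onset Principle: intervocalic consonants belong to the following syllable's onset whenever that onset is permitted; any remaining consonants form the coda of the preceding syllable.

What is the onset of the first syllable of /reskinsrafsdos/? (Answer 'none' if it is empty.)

r

The vowels are e, i, a, o — 4 nuclei, so 4 syllables.
/e…i/ gap (V1→V2): /sk/ is a licit onset in full, so it all attaches to the next syllable.
/i…a/ gap (V2→V3): cluster /nsr/ — the longest permitted-onset suffix is /sr/; onset = /sr/, preceding coda = /n/.
/a…o/ gap (V3→V4): /fsd/; trying suffixes from longest down, /d/ is the first permitted one, so coda /fs/ | onset /d/.
Syllabification: re.skin.srafs.dos.
Syllable 1 is /re/: onset /r/, nucleus /e/, coda ∅.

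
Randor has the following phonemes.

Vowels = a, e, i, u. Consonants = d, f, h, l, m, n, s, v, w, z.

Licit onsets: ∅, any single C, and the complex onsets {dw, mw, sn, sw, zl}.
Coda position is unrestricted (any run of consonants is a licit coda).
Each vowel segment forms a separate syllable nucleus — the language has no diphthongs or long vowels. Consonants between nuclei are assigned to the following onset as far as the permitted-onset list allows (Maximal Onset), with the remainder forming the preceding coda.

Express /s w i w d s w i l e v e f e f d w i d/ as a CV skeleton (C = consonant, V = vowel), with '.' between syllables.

CCVCC.CCV.CV.CV.CVC.CCVC

The vowels are i, i, e, e, e, i — 6 nuclei, so 6 syllables.
V1 /i/ – V2 /i/: /wdsw/ splits as /wd/ + /sw/ (/sw/ is the longest suffix that is a licit onset).
V2 /i/ – V3 /e/: /l/ is a single consonant, so it becomes the next onset.
V3 /e/ – V4 /e/: just /v/ — single C goes to the following onset.
V4 /e/ – V5 /e/: /f/ → onset of the next syllable (single consonants are always licit onsets).
V5 /e/ – V6 /i/: /fdw/ — longest licit onset from the right is /dw/, leaving /f/ as coda.
Result: swiwd.swi.le.ve.fef.dwid.
Mapping each syllable to C/V: /swiwd/ → CCVCC, /swi/ → CCV, /le/ → CV, /ve/ → CV, /fef/ → CVC, /dwid/ → CCVC.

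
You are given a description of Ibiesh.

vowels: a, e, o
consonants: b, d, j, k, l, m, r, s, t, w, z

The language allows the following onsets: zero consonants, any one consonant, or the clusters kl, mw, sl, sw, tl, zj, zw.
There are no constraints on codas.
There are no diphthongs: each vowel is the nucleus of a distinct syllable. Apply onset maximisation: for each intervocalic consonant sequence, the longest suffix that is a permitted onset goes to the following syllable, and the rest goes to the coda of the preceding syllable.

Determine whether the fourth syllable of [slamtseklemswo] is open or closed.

open

Nuclei (vowels): a, e, e, o → 4 syllables.
σ1/σ2 boundary: /mts/ splits as /mt/ + /s/ (/s/ is the longest suffix that is a licit onset).
σ2/σ3 boundary: cluster /kl/ — /kl/ is itself a permitted onset, so the whole cluster goes right; preceding coda = ∅.
σ3/σ4 boundary: cluster /msw/ — the longest permitted-onset suffix is /sw/; onset = /sw/, preceding coda = /m/.
So the parse is slamt.se.klem.swo.
Syllable 4 is /swo/; it ends in its nucleus with no coda, so it is open.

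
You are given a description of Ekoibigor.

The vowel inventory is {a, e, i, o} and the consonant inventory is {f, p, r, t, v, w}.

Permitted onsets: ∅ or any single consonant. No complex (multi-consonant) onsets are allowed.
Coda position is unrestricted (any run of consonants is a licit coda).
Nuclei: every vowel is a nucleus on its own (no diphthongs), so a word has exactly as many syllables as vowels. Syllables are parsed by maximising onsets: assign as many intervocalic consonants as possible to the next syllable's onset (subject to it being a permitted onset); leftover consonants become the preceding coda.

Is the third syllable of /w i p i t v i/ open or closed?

open

The vowels are i, i, i — 3 nuclei, so 3 syllables.
Between /i/ (V1) and /i/ (V2): /p/ is a single consonant, so it becomes the next onset.
Between /i/ (V2) and /i/ (V3): /tv/ — longest licit onset from the right is /v/, leaving /t/ as coda.
Result: wi.pit.vi.
Syllable 3 is /vi/; it ends in its nucleus with no coda, so it is open.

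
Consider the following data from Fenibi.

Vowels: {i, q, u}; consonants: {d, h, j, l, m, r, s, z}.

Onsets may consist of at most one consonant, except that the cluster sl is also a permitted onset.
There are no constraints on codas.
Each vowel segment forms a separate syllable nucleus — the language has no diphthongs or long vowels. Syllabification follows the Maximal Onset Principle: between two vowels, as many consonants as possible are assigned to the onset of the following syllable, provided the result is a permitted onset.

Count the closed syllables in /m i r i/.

0

Vowels present: i, i; each is a nucleus, giving 2 syllables.
σ1/σ2 boundary: /r/ → onset of the next syllable (single consonants are always licit onsets).
So the parse is mi.ri.
Classifying each syllable: /mi/ (open), /ri/ (open).
Closed syllables: 0.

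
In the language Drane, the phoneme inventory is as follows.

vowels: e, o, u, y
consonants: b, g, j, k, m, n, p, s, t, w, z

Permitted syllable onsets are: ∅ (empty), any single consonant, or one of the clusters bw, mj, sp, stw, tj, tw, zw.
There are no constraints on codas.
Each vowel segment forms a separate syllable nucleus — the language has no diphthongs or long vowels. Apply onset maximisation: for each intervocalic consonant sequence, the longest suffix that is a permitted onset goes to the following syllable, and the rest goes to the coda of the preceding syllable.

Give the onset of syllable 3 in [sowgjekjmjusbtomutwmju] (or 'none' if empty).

mj

Vowels present: o, e, u, o, u, u; each is a nucleus, giving 6 syllables.
/o…e/ gap (V1→V2): /wgj/ splits as /wg/ + /j/ (/j/ is the longest suffix that is a licit onset).
/e…u/ gap (V2→V3): cluster /kjmj/ — the longest permitted-onset suffix is /mj/; onset = /mj/, preceding coda = /kj/.
/u…o/ gap (V3→V4): /sbt/; trying suffixes from longest down, /t/ is the first permitted one, so coda /sb/ | onset /t/.
/o…u/ gap (V4→V5): just /m/ — single C goes to the following onset.
/u…u/ gap (V5→V6): /twmj/ — longest licit onset from the right is /mj/, leaving /tw/ as coda.
Syllabification: sowg.jekj.mjusb.to.mutw.mju.
Syllable 3 is /mjusb/: onset /mj/, nucleus /u/, coda /sb/.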